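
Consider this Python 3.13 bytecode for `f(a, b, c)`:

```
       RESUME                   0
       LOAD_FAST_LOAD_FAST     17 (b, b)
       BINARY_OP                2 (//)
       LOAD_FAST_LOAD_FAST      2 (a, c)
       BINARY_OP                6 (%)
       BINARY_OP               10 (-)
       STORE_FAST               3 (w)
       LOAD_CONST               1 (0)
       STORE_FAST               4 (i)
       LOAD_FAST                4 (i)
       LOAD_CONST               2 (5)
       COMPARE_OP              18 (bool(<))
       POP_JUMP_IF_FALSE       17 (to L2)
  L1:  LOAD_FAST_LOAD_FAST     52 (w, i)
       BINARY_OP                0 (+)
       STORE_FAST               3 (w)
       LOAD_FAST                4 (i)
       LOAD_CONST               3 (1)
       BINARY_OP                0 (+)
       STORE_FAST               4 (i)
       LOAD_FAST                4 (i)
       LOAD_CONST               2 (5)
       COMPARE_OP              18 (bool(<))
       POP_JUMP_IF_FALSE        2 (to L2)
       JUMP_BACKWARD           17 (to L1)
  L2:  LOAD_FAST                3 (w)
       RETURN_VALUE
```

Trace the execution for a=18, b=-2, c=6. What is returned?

LOAD_FAST_LOAD_FAST b,b → push -2,-2
BINARY_OP // → -2 // -2 = 1
LOAD_FAST_LOAD_FAST a,c → push 18,6
BINARY_OP % → 18 % 6 = 0
BINARY_OP - → 1 - 0 = 1
STORE_FAST w → w=1
LOAD_CONST → push 0
STORE_FAST i → i=0
LOAD_FAST i → push 0
LOAD_CONST → push 5
COMPARE_OP bool(<) → 0 vs 5 = True
POP_JUMP_IF_FALSE → pop True; no jump
LOAD_FAST_LOAD_FAST w,i → push 1,0
BINARY_OP + → 1 + 0 = 1
STORE_FAST w → w=1
LOAD_FAST i → push 0
LOAD_CONST → push 1
BINARY_OP + → 0 + 1 = 1
STORE_FAST i → i=1
LOAD_FAST i → push 1
LOAD_CONST → push 5
COMPARE_OP bool(<) → 1 vs 5 = True
POP_JUMP_IF_FALSE → pop True; no jump
LOAD_FAST_LOAD_FAST w,i → push 1,1
BINARY_OP + → 1 + 1 = 2
STORE_FAST w → w=2
LOAD_FAST i → push 1
LOAD_CONST → push 1
BINARY_OP + → 1 + 1 = 2
STORE_FAST i → i=2
LOAD_FAST i → push 2
LOAD_CONST → push 5
COMPARE_OP bool(<) → 2 vs 5 = True
POP_JUMP_IF_FALSE → pop True; no jump
LOAD_FAST_LOAD_FAST w,i → push 2,2
BINARY_OP + → 2 + 2 = 4
STORE_FAST w → w=4
LOAD_FAST i → push 2
LOAD_CONST → push 1
BINARY_OP + → 2 + 1 = 3
STORE_FAST i → i=3
LOAD_FAST i → push 3
LOAD_CONST → push 5
COMPARE_OP bool(<) → 3 vs 5 = True
POP_JUMP_IF_FALSE → pop True; no jump
LOAD_FAST_LOAD_FAST w,i → push 4,3
BINARY_OP + → 4 + 3 = 7
STORE_FAST w → w=7
LOAD_FAST i → push 3
LOAD_CONST → push 1
BINARY_OP + → 3 + 1 = 4
STORE_FAST i → i=4
LOAD_FAST i → push 4
LOAD_CONST → push 5
COMPARE_OP bool(<) → 4 vs 5 = True
POP_JUMP_IF_FALSE → pop True; no jump
LOAD_FAST_LOAD_FAST w,i → push 7,4
BINARY_OP + → 7 + 4 = 11
STORE_FAST w → w=11
LOAD_FAST i → push 4
LOAD_CONST → push 1
BINARY_OP + → 4 + 1 = 5
STORE_FAST i → i=5
LOAD_FAST i → push 5
LOAD_CONST → push 5
COMPARE_OP bool(<) → 5 vs 5 = False
POP_JUMP_IF_FALSE → pop False; jump
LOAD_FAST w → push 11
RETURN_VALUE → return 11.

11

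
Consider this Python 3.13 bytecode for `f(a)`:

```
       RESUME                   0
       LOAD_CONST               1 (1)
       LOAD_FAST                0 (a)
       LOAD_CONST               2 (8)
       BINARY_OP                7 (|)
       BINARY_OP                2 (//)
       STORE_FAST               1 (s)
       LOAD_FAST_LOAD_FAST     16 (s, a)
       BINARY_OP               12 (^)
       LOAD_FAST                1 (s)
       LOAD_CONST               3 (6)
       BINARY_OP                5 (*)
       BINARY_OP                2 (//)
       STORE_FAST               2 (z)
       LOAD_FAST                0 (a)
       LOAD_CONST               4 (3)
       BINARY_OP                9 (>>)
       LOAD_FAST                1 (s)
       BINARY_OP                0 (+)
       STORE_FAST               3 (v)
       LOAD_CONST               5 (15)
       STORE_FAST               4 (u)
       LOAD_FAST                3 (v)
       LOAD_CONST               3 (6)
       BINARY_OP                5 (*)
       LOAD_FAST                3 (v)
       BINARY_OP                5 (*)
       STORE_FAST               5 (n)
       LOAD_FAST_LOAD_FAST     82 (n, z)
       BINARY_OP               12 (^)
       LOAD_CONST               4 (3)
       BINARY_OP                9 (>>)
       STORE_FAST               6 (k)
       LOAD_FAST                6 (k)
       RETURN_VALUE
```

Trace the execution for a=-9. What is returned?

-7

LOAD_CONST → push 1. Stack: [1]
LOAD_FAST a → push -9. Stack: [1, -9]
LOAD_CONST → push 8. Stack: [1, -9, 8]
BINARY_OP | → -9 | 8 = -1. Stack: [1, -1]
BINARY_OP // → 1 // -1 = -1. Stack: [-1]
STORE_FAST s → s=-1. Stack: []
LOAD_FAST_LOAD_FAST s,a → push -1,-9. Stack: [-1, -9]
BINARY_OP ^ → -1 ^ -9 = 8. Stack: [8]
LOAD_FAST s → push -1. Stack: [8, -1]
LOAD_CONST → push 6. Stack: [8, -1, 6]
BINARY_OP * → -1 * 6 = -6. Stack: [8, -6]
BINARY_OP // → 8 // -6 = -2. Stack: [-2]
STORE_FAST z → z=-2. Stack: []
LOAD_FAST a → push -9. Stack: [-9]
LOAD_CONST → push 3. Stack: [-9, 3]
BINARY_OP >> → -9 >> 3 = -2. Stack: [-2]
LOAD_FAST s → push -1. Stack: [-2, -1]
BINARY_OP + → -2 + -1 = -3. Stack: [-3]
STORE_FAST v → v=-3. Stack: []
LOAD_CONST → push 15. Stack: [15]
STORE_FAST u → u=15. Stack: []
LOAD_FAST v → push -3. Stack: [-3]
LOAD_CONST → push 6. Stack: [-3, 6]
BINARY_OP * → -3 * 6 = -18. Stack: [-18]
LOAD_FAST v → push -3. Stack: [-18, -3]
BINARY_OP * → -18 * -3 = 54. Stack: [54]
STORE_FAST n → n=54. Stack: []
LOAD_FAST_LOAD_FAST n,z → push 54,-2. Stack: [54, -2]
BINARY_OP ^ → 54 ^ -2 = -56. Stack: [-56]
LOAD_CONST → push 3. Stack: [-56, 3]
BINARY_OP >> → -56 >> 3 = -7. Stack: [-7]
STORE_FAST k → k=-7. Stack: []
LOAD_FAST k → push -7. Stack: [-7]
RETURN_VALUE → return -7.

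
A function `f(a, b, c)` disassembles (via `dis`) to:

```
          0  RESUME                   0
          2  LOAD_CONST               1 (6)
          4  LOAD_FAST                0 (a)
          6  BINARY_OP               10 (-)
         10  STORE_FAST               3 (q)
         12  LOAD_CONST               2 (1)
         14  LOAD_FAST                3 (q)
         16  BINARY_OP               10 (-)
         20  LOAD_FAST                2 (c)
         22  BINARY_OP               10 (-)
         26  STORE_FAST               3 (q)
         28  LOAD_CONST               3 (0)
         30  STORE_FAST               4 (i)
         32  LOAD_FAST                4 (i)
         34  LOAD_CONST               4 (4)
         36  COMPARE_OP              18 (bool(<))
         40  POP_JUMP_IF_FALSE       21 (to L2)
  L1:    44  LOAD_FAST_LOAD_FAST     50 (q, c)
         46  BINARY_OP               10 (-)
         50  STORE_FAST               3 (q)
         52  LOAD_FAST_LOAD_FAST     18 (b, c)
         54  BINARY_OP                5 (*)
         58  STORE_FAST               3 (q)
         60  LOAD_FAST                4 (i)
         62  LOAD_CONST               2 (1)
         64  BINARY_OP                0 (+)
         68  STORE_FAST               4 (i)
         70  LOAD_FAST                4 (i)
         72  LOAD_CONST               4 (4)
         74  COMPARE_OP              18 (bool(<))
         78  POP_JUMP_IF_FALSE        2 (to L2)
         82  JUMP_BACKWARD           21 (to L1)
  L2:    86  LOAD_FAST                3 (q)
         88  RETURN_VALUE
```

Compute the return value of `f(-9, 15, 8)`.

LOAD_CONST → push 6
LOAD_FAST a → push -9
BINARY_OP - → 6 - -9 = 15
STORE_FAST q → q=15
LOAD_CONST → push 1
LOAD_FAST q → push 15
BINARY_OP - → 1 - 15 = -14
LOAD_FAST c → push 8
BINARY_OP - → -14 - 8 = -22
STORE_FAST q → q=-22
LOAD_CONST → push 0
STORE_FAST i → i=0
LOAD_FAST i → push 0
LOAD_CONST → push 4
COMPARE_OP bool(<) → 0 vs 4 = True
POP_JUMP_IF_FALSE → pop True; no jump
LOAD_FAST_LOAD_FAST q,c → push -22,8
BINARY_OP - → -22 - 8 = -30
STORE_FAST q → q=-30
LOAD_FAST_LOAD_FAST b,c → push 15,8
BINARY_OP * → 15 * 8 = 120
STORE_FAST q → q=120
LOAD_FAST i → push 0
LOAD_CONST → push 1
BINARY_OP + → 0 + 1 = 1
STORE_FAST i → i=1
LOAD_FAST i → push 1
LOAD_CONST → push 4
COMPARE_OP bool(<) → 1 vs 4 = True
POP_JUMP_IF_FALSE → pop True; no jump
LOAD_FAST_LOAD_FAST q,c → push 120,8
BINARY_OP - → 120 - 8 = 112
STORE_FAST q → q=112
LOAD_FAST_LOAD_FAST b,c → push 15,8
BINARY_OP * → 15 * 8 = 120
STORE_FAST q → q=120
LOAD_FAST i → push 1
LOAD_CONST → push 1
BINARY_OP + → 1 + 1 = 2
STORE_FAST i → i=2
LOAD_FAST i → push 2
LOAD_CONST → push 4
COMPARE_OP bool(<) → 2 vs 4 = True
POP_JUMP_IF_FALSE → pop True; no jump
LOAD_FAST_LOAD_FAST q,c → push 120,8
BINARY_OP - → 120 - 8 = 112
STORE_FAST q → q=112
LOAD_FAST_LOAD_FAST b,c → push 15,8
BINARY_OP * → 15 * 8 = 120
STORE_FAST q → q=120
LOAD_FAST i → push 2
LOAD_CONST → push 1
BINARY_OP + → 2 + 1 = 3
STORE_FAST i → i=3
LOAD_FAST i → push 3
LOAD_CONST → push 4
COMPARE_OP bool(<) → 3 vs 4 = True
POP_JUMP_IF_FALSE → pop True; no jump
LOAD_FAST_LOAD_FAST q,c → push 120,8
BINARY_OP - → 120 - 8 = 112
STORE_FAST q → q=112
LOAD_FAST_LOAD_FAST b,c → push 15,8
BINARY_OP * → 15 * 8 = 120
STORE_FAST q → q=120
LOAD_FAST i → push 3
LOAD_CONST → push 1
BINARY_OP + → 3 + 1 = 4
STORE_FAST i → i=4
LOAD_FAST i → push 4
LOAD_CONST → push 4
COMPARE_OP bool(<) → 4 vs 4 = False
POP_JUMP_IF_FALSE → pop False; jump
LOAD_FAST q → push 120
RETURN_VALUE → return 120.

120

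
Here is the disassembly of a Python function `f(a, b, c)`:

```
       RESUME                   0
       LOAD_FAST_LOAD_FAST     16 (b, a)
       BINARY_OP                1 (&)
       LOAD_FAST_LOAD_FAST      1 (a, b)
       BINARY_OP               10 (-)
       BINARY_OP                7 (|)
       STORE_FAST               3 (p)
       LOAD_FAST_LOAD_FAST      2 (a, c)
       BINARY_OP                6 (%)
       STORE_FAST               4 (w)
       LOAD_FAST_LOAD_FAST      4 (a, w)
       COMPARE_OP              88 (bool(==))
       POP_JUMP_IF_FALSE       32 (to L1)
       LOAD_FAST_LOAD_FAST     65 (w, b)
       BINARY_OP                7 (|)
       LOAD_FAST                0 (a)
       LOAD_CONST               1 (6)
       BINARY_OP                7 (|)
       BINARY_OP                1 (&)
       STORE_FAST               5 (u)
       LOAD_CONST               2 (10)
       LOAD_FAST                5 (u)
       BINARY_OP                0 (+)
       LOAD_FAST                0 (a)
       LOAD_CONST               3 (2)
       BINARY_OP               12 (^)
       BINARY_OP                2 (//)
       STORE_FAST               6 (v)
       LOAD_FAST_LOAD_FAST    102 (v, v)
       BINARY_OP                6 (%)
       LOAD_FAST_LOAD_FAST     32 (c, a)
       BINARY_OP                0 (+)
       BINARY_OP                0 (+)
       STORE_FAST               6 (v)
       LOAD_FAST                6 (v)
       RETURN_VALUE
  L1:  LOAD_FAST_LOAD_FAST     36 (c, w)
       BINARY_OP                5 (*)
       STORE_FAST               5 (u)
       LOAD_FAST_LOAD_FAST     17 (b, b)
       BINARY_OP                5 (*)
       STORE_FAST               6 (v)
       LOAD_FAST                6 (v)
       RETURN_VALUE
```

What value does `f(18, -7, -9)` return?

49

LOAD_FAST_LOAD_FAST b,a → push -7,18. Stack: [-7, 18]
BINARY_OP & → -7 & 18 = 16. Stack: [16]
LOAD_FAST_LOAD_FAST a,b → push 18,-7. Stack: [16, 18, -7]
BINARY_OP - → 18 - -7 = 25. Stack: [16, 25]
BINARY_OP | → 16 | 25 = 25. Stack: [25]
STORE_FAST p → p=25. Stack: []
LOAD_FAST_LOAD_FAST a,c → push 18,-9. Stack: [18, -9]
BINARY_OP % → 18 % -9 = 0. Stack: [0]
STORE_FAST w → w=0. Stack: []
LOAD_FAST_LOAD_FAST a,w → push 18,0. Stack: [18, 0]
COMPARE_OP bool(==) → 18 vs 0 = False. Stack: [False]
POP_JUMP_IF_FALSE → pop False; jump. Stack: []
LOAD_FAST_LOAD_FAST c,w → push -9,0. Stack: [-9, 0]
BINARY_OP * → -9 * 0 = 0. Stack: [0]
STORE_FAST u → u=0. Stack: []
LOAD_FAST_LOAD_FAST b,b → push -7,-7. Stack: [-7, -7]
BINARY_OP * → -7 * -7 = 49. Stack: [49]
STORE_FAST v → v=49. Stack: []
LOAD_FAST v → push 49. Stack: [49]
RETURN_VALUE → return 49.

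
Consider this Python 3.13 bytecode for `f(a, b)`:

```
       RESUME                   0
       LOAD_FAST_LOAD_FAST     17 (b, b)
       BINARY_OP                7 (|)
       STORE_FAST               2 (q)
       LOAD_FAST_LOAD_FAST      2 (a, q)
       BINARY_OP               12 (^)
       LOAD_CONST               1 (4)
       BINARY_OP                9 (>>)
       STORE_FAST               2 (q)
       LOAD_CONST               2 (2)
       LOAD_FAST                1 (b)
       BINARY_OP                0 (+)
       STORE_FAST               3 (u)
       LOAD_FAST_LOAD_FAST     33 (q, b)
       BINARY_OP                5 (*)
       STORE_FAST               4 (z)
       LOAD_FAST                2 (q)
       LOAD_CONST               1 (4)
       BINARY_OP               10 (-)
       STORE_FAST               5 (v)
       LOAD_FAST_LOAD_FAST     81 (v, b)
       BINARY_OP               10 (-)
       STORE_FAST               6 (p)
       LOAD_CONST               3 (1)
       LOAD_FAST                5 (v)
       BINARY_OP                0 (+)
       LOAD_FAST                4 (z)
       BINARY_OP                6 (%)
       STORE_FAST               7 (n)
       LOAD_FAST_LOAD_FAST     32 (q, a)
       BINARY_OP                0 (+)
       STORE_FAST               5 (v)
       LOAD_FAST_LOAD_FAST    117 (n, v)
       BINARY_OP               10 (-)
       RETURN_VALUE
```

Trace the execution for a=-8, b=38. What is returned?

5

LOAD_FAST_LOAD_FAST b,b → push 38,38. Stack: [38, 38]
BINARY_OP | → 38 | 38 = 38. Stack: [38]
STORE_FAST q → q=38. Stack: []
LOAD_FAST_LOAD_FAST a,q → push -8,38. Stack: [-8, 38]
BINARY_OP ^ → -8 ^ 38 = -34. Stack: [-34]
LOAD_CONST → push 4. Stack: [-34, 4]
BINARY_OP >> → -34 >> 4 = -3. Stack: [-3]
STORE_FAST q → q=-3. Stack: []
LOAD_CONST → push 2. Stack: [2]
LOAD_FAST b → push 38. Stack: [2, 38]
BINARY_OP + → 2 + 38 = 40. Stack: [40]
STORE_FAST u → u=40. Stack: []
LOAD_FAST_LOAD_FAST q,b → push -3,38. Stack: [-3, 38]
BINARY_OP * → -3 * 38 = -114. Stack: [-114]
STORE_FAST z → z=-114. Stack: []
LOAD_FAST q → push -3. Stack: [-3]
LOAD_CONST → push 4. Stack: [-3, 4]
BINARY_OP - → -3 - 4 = -7. Stack: [-7]
STORE_FAST v → v=-7. Stack: []
LOAD_FAST_LOAD_FAST v,b → push -7,38. Stack: [-7, 38]
BINARY_OP - → -7 - 38 = -45. Stack: [-45]
STORE_FAST p → p=-45. Stack: []
LOAD_CONST → push 1. Stack: [1]
LOAD_FAST v → push -7. Stack: [1, -7]
BINARY_OP + → 1 + -7 = -6. Stack: [-6]
LOAD_FAST z → push -114. Stack: [-6, -114]
BINARY_OP % → -6 % -114 = -6. Stack: [-6]
STORE_FAST n → n=-6. Stack: []
LOAD_FAST_LOAD_FAST q,a → push -3,-8. Stack: [-3, -8]
BINARY_OP + → -3 + -8 = -11. Stack: [-11]
STORE_FAST v → v=-11. Stack: []
LOAD_FAST_LOAD_FAST n,v → push -6,-11. Stack: [-6, -11]
BINARY_OP - → -6 - -11 = 5. Stack: [5]
RETURN_VALUE → return 5.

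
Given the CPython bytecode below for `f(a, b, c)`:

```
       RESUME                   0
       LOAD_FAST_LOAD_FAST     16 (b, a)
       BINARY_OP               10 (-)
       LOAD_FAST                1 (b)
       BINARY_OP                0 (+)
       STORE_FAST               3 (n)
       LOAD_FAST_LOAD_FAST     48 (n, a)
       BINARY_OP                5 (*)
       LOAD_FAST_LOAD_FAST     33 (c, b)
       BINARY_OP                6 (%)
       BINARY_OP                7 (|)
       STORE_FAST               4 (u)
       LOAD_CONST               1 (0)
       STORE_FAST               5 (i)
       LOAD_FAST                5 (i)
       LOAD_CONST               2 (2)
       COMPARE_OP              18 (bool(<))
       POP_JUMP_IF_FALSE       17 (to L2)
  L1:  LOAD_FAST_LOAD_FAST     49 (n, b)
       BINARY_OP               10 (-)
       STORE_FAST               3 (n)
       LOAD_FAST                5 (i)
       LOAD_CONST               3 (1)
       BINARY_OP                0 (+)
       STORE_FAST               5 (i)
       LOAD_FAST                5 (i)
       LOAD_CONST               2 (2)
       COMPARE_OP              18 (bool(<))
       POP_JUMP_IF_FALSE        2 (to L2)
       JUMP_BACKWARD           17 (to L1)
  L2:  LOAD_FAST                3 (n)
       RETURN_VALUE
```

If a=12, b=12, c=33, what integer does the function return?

LOAD_FAST_LOAD_FAST b,a → push 12,12. Stack: [12, 12]
BINARY_OP - → 12 - 12 = 0. Stack: [0]
LOAD_FAST b → push 12. Stack: [0, 12]
BINARY_OP + → 0 + 12 = 12. Stack: [12]
STORE_FAST n → n=12. Stack: []
LOAD_FAST_LOAD_FAST n,a → push 12,12. Stack: [12, 12]
BINARY_OP * → 12 * 12 = 144. Stack: [144]
LOAD_FAST_LOAD_FAST c,b → push 33,12. Stack: [144, 33, 12]
BINARY_OP % → 33 % 12 = 9. Stack: [144, 9]
BINARY_OP | → 144 | 9 = 153. Stack: [153]
STORE_FAST u → u=153. Stack: []
LOAD_CONST → push 0. Stack: [0]
STORE_FAST i → i=0. Stack: []
LOAD_FAST i → push 0. Stack: [0]
LOAD_CONST → push 2. Stack: [0, 2]
COMPARE_OP bool(<) → 0 vs 2 = True. Stack: [True]
POP_JUMP_IF_FALSE → pop True; no jump. Stack: []
LOAD_FAST_LOAD_FAST n,b → push 12,12. Stack: [12, 12]
BINARY_OP - → 12 - 12 = 0. Stack: [0]
STORE_FAST n → n=0. Stack: []
LOAD_FAST i → push 0. Stack: [0]
LOAD_CONST → push 1. Stack: [0, 1]
BINARY_OP + → 0 + 1 = 1. Stack: [1]
STORE_FAST i → i=1. Stack: []
LOAD_FAST i → push 1. Stack: [1]
LOAD_CONST → push 2. Stack: [1, 2]
COMPARE_OP bool(<) → 1 vs 2 = True. Stack: [True]
POP_JUMP_IF_FALSE → pop True; no jump. Stack: []
LOAD_FAST_LOAD_FAST n,b → push 0,12. Stack: [0, 12]
BINARY_OP - → 0 - 12 = -12. Stack: [-12]
STORE_FAST n → n=-12. Stack: []
LOAD_FAST i → push 1. Stack: [1]
LOAD_CONST → push 1. Stack: [1, 1]
BINARY_OP + → 1 + 1 = 2. Stack: [2]
STORE_FAST i → i=2. Stack: []
LOAD_FAST i → push 2. Stack: [2]
LOAD_CONST → push 2. Stack: [2, 2]
COMPARE_OP bool(<) → 2 vs 2 = False. Stack: [False]
POP_JUMP_IF_FALSE → pop False; jump. Stack: []
LOAD_FAST n → push -12. Stack: [-12]
RETURN_VALUE → return -12.

-12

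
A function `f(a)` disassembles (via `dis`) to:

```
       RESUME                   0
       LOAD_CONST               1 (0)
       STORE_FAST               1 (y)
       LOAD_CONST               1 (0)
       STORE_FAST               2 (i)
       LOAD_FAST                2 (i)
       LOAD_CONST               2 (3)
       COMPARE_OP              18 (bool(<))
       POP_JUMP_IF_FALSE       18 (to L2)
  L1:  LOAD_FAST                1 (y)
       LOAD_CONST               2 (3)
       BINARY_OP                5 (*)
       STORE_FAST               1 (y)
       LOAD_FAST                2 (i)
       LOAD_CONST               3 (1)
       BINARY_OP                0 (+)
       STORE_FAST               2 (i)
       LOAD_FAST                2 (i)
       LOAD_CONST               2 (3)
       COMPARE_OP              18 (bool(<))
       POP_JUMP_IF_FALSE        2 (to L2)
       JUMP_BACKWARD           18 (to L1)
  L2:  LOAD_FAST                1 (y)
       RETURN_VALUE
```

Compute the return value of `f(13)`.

0

LOAD_CONST → push 0. Stack: [0]
STORE_FAST y → y=0. Stack: []
LOAD_CONST → push 0. Stack: [0]
STORE_FAST i → i=0. Stack: []
LOAD_FAST i → push 0. Stack: [0]
LOAD_CONST → push 3. Stack: [0, 3]
COMPARE_OP bool(<) → 0 vs 3 = True. Stack: [True]
POP_JUMP_IF_FALSE → pop True; no jump. Stack: []
LOAD_FAST y → push 0. Stack: [0]
LOAD_CONST → push 3. Stack: [0, 3]
BINARY_OP * → 0 * 3 = 0. Stack: [0]
STORE_FAST y → y=0. Stack: []
LOAD_FAST i → push 0. Stack: [0]
LOAD_CONST → push 1. Stack: [0, 1]
BINARY_OP + → 0 + 1 = 1. Stack: [1]
STORE_FAST i → i=1. Stack: []
LOAD_FAST i → push 1. Stack: [1]
LOAD_CONST → push 3. Stack: [1, 3]
COMPARE_OP bool(<) → 1 vs 3 = True. Stack: [True]
POP_JUMP_IF_FALSE → pop True; no jump. Stack: []
LOAD_FAST y → push 0. Stack: [0]
LOAD_CONST → push 3. Stack: [0, 3]
BINARY_OP * → 0 * 3 = 0. Stack: [0]
STORE_FAST y → y=0. Stack: []
LOAD_FAST i → push 1. Stack: [1]
LOAD_CONST → push 1. Stack: [1, 1]
BINARY_OP + → 1 + 1 = 2. Stack: [2]
STORE_FAST i → i=2. Stack: []
LOAD_FAST i → push 2. Stack: [2]
LOAD_CONST → push 3. Stack: [2, 3]
COMPARE_OP bool(<) → 2 vs 3 = True. Stack: [True]
POP_JUMP_IF_FALSE → pop True; no jump. Stack: []
LOAD_FAST y → push 0. Stack: [0]
LOAD_CONST → push 3. Stack: [0, 3]
BINARY_OP * → 0 * 3 = 0. Stack: [0]
STORE_FAST y → y=0. Stack: []
LOAD_FAST i → push 2. Stack: [2]
LOAD_CONST → push 1. Stack: [2, 1]
BINARY_OP + → 2 + 1 = 3. Stack: [3]
STORE_FAST i → i=3. Stack: []
LOAD_FAST i → push 3. Stack: [3]
LOAD_CONST → push 3. Stack: [3, 3]
COMPARE_OP bool(<) → 3 vs 3 = False. Stack: [False]
POP_JUMP_IF_FALSE → pop False; jump. Stack: []
LOAD_FAST y → push 0. Stack: [0]
RETURN_VALUE → return 0.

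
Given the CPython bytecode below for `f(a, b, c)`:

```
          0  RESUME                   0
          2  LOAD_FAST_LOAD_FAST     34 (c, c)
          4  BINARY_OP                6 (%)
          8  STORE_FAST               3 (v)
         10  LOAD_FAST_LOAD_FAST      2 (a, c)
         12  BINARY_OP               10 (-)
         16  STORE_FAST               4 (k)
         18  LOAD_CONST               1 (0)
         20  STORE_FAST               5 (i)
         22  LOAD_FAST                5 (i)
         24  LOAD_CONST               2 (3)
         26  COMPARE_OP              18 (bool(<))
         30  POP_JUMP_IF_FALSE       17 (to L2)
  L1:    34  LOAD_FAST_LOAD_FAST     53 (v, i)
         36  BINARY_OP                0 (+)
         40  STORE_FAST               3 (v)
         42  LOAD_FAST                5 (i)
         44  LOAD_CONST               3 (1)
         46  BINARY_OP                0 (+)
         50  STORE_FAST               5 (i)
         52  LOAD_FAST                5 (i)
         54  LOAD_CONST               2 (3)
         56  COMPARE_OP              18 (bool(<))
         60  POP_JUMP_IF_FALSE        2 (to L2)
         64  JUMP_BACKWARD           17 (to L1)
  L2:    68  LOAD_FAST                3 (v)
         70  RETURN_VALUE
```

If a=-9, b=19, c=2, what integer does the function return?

LOAD_FAST_LOAD_FAST c,c → push 2,2. Stack: [2, 2]
BINARY_OP % → 2 % 2 = 0. Stack: [0]
STORE_FAST v → v=0. Stack: []
LOAD_FAST_LOAD_FAST a,c → push -9,2. Stack: [-9, 2]
BINARY_OP - → -9 - 2 = -11. Stack: [-11]
STORE_FAST k → k=-11. Stack: []
LOAD_CONST → push 0. Stack: [0]
STORE_FAST i → i=0. Stack: []
LOAD_FAST i → push 0. Stack: [0]
LOAD_CONST → push 3. Stack: [0, 3]
COMPARE_OP bool(<) → 0 vs 3 = True. Stack: [True]
POP_JUMP_IF_FALSE → pop True; no jump. Stack: []
LOAD_FAST_LOAD_FAST v,i → push 0,0. Stack: [0, 0]
BINARY_OP + → 0 + 0 = 0. Stack: [0]
STORE_FAST v → v=0. Stack: []
LOAD_FAST i → push 0. Stack: [0]
LOAD_CONST → push 1. Stack: [0, 1]
BINARY_OP + → 0 + 1 = 1. Stack: [1]
STORE_FAST i → i=1. Stack: []
LOAD_FAST i → push 1. Stack: [1]
LOAD_CONST → push 3. Stack: [1, 3]
COMPARE_OP bool(<) → 1 vs 3 = True. Stack: [True]
POP_JUMP_IF_FALSE → pop True; no jump. Stack: []
LOAD_FAST_LOAD_FAST v,i → push 0,1. Stack: [0, 1]
BINARY_OP + → 0 + 1 = 1. Stack: [1]
STORE_FAST v → v=1. Stack: []
LOAD_FAST i → push 1. Stack: [1]
LOAD_CONST → push 1. Stack: [1, 1]
BINARY_OP + → 1 + 1 = 2. Stack: [2]
STORE_FAST i → i=2. Stack: []
LOAD_FAST i → push 2. Stack: [2]
LOAD_CONST → push 3. Stack: [2, 3]
COMPARE_OP bool(<) → 2 vs 3 = True. Stack: [True]
POP_JUMP_IF_FALSE → pop True; no jump. Stack: []
LOAD_FAST_LOAD_FAST v,i → push 1,2. Stack: [1, 2]
BINARY_OP + → 1 + 2 = 3. Stack: [3]
STORE_FAST v → v=3. Stack: []
LOAD_FAST i → push 2. Stack: [2]
LOAD_CONST → push 1. Stack: [2, 1]
BINARY_OP + → 2 + 1 = 3. Stack: [3]
STORE_FAST i → i=3. Stack: []
LOAD_FAST i → push 3. Stack: [3]
LOAD_CONST → push 3. Stack: [3, 3]
COMPARE_OP bool(<) → 3 vs 3 = False. Stack: [False]
POP_JUMP_IF_FALSE → pop False; jump. Stack: []
LOAD_FAST v → push 3. Stack: [3]
RETURN_VALUE → return 3.

3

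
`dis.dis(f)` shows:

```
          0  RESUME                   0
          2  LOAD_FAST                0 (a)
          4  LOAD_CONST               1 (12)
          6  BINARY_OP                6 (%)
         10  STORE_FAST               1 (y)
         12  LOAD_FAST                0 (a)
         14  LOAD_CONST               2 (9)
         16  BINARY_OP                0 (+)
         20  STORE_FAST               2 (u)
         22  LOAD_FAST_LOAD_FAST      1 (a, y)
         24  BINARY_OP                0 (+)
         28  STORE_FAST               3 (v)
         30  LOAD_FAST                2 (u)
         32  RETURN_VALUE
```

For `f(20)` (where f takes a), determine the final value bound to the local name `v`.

28

LOAD_FAST a → push 20. Stack: [20]
LOAD_CONST → push 12. Stack: [20, 12]
BINARY_OP % → 20 % 12 = 8. Stack: [8]
STORE_FAST y → y=8. Stack: []
LOAD_FAST a → push 20. Stack: [20]
LOAD_CONST → push 9. Stack: [20, 9]
BINARY_OP + → 20 + 9 = 29. Stack: [29]
STORE_FAST u → u=29. Stack: []
LOAD_FAST_LOAD_FAST a,y → push 20,8. Stack: [20, 8]
BINARY_OP + → 20 + 8 = 28. Stack: [28]
STORE_FAST v → v=28. Stack: []
LOAD_FAST u → push 29. Stack: [29]
RETURN_VALUE → return 29.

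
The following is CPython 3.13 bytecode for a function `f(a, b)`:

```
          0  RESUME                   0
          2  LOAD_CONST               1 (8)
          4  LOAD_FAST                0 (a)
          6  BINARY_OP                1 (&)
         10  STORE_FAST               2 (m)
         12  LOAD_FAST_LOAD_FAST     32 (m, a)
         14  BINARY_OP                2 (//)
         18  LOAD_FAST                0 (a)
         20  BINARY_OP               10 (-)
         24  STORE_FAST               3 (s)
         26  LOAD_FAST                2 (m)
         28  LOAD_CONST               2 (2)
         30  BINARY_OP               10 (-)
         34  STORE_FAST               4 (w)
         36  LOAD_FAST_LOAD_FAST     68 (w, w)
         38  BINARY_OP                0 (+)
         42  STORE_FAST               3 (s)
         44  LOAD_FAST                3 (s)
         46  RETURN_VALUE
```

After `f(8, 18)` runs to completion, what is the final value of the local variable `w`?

6

LOAD_CONST → push 8. Stack: [8]
LOAD_FAST a → push 8. Stack: [8, 8]
BINARY_OP & → 8 & 8 = 8. Stack: [8]
STORE_FAST m → m=8. Stack: []
LOAD_FAST_LOAD_FAST m,a → push 8,8. Stack: [8, 8]
BINARY_OP // → 8 // 8 = 1. Stack: [1]
LOAD_FAST a → push 8. Stack: [1, 8]
BINARY_OP - → 1 - 8 = -7. Stack: [-7]
STORE_FAST s → s=-7. Stack: []
LOAD_FAST m → push 8. Stack: [8]
LOAD_CONST → push 2. Stack: [8, 2]
BINARY_OP - → 8 - 2 = 6. Stack: [6]
STORE_FAST w → w=6. Stack: []
LOAD_FAST_LOAD_FAST w,w → push 6,6. Stack: [6, 6]
BINARY_OP + → 6 + 6 = 12. Stack: [12]
STORE_FAST s → s=12. Stack: []
LOAD_FAST s → push 12. Stack: [12]
RETURN_VALUE → return 12.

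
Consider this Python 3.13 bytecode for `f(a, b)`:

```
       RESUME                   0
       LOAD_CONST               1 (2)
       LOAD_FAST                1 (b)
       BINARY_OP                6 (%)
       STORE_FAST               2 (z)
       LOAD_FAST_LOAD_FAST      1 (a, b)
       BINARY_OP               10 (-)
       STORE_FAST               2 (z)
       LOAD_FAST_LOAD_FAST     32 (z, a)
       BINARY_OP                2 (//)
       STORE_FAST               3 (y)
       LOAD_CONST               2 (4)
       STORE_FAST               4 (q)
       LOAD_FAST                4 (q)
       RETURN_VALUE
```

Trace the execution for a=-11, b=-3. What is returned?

4

LOAD_CONST → push 2. Stack: [2]
LOAD_FAST b → push -3. Stack: [2, -3]
BINARY_OP % → 2 % -3 = -1. Stack: [-1]
STORE_FAST z → z=-1. Stack: []
LOAD_FAST_LOAD_FAST a,b → push -11,-3. Stack: [-11, -3]
BINARY_OP - → -11 - -3 = -8. Stack: [-8]
STORE_FAST z → z=-8. Stack: []
LOAD_FAST_LOAD_FAST z,a → push -8,-11. Stack: [-8, -11]
BINARY_OP // → -8 // -11 = 0. Stack: [0]
STORE_FAST y → y=0. Stack: []
LOAD_CONST → push 4. Stack: [4]
STORE_FAST q → q=4. Stack: []
LOAD_FAST q → push 4. Stack: [4]
RETURN_VALUE → return 4.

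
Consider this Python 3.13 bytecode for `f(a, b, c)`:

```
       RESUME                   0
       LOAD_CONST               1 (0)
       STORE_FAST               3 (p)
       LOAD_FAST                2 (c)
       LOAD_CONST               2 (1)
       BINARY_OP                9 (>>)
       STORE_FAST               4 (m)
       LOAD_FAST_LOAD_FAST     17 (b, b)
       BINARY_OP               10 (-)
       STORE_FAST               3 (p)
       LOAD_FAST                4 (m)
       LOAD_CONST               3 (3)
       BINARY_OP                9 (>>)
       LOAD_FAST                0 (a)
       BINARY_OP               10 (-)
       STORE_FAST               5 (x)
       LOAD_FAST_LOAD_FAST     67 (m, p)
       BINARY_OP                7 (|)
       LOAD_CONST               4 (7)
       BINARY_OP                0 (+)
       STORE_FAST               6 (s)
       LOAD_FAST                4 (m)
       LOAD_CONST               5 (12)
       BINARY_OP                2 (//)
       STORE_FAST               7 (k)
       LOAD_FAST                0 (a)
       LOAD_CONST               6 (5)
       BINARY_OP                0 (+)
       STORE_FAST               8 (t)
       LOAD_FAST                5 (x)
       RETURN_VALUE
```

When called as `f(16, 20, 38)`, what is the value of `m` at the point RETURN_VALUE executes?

LOAD_CONST → push 0. Stack: [0]
STORE_FAST p → p=0. Stack: []
LOAD_FAST c → push 38. Stack: [38]
LOAD_CONST → push 1. Stack: [38, 1]
BINARY_OP >> → 38 >> 1 = 19. Stack: [19]
STORE_FAST m → m=19. Stack: []
LOAD_FAST_LOAD_FAST b,b → push 20,20. Stack: [20, 20]
BINARY_OP - → 20 - 20 = 0. Stack: [0]
STORE_FAST p → p=0. Stack: []
LOAD_FAST m → push 19. Stack: [19]
LOAD_CONST → push 3. Stack: [19, 3]
BINARY_OP >> → 19 >> 3 = 2. Stack: [2]
LOAD_FAST a → push 16. Stack: [2, 16]
BINARY_OP - → 2 - 16 = -14. Stack: [-14]
STORE_FAST x → x=-14. Stack: []
LOAD_FAST_LOAD_FAST m,p → push 19,0. Stack: [19, 0]
BINARY_OP | → 19 | 0 = 19. Stack: [19]
LOAD_CONST → push 7. Stack: [19, 7]
BINARY_OP + → 19 + 7 = 26. Stack: [26]
STORE_FAST s → s=26. Stack: []
LOAD_FAST m → push 19. Stack: [19]
LOAD_CONST → push 12. Stack: [19, 12]
BINARY_OP // → 19 // 12 = 1. Stack: [1]
STORE_FAST k → k=1. Stack: []
LOAD_FAST a → push 16. Stack: [16]
LOAD_CONST → push 5. Stack: [16, 5]
BINARY_OP + → 16 + 5 = 21. Stack: [21]
STORE_FAST t → t=21. Stack: []
LOAD_FAST x → push -14. Stack: [-14]
RETURN_VALUE → return -14.

19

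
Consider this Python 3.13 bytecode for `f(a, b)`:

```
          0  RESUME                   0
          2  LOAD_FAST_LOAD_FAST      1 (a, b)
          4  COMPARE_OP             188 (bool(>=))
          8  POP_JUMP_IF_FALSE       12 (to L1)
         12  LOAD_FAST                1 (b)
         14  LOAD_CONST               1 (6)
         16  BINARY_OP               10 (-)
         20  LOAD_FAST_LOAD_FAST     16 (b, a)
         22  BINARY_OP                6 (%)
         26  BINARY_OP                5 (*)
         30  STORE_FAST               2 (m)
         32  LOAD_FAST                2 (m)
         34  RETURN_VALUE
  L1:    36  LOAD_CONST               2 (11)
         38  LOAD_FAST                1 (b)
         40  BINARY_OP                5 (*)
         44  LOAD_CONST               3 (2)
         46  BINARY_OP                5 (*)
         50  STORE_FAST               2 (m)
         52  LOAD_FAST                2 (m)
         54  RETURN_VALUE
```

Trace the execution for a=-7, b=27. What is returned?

594

LOAD_FAST_LOAD_FAST a,b → push -7,27. Stack: [-7, 27]
COMPARE_OP bool(>=) → -7 vs 27 = False. Stack: [False]
POP_JUMP_IF_FALSE → pop False; jump. Stack: []
LOAD_CONST → push 11. Stack: [11]
LOAD_FAST b → push 27. Stack: [11, 27]
BINARY_OP * → 11 * 27 = 297. Stack: [297]
LOAD_CONST → push 2. Stack: [297, 2]
BINARY_OP * → 297 * 2 = 594. Stack: [594]
STORE_FAST m → m=594. Stack: []
LOAD_FAST m → push 594. Stack: [594]
RETURN_VALUE → return 594.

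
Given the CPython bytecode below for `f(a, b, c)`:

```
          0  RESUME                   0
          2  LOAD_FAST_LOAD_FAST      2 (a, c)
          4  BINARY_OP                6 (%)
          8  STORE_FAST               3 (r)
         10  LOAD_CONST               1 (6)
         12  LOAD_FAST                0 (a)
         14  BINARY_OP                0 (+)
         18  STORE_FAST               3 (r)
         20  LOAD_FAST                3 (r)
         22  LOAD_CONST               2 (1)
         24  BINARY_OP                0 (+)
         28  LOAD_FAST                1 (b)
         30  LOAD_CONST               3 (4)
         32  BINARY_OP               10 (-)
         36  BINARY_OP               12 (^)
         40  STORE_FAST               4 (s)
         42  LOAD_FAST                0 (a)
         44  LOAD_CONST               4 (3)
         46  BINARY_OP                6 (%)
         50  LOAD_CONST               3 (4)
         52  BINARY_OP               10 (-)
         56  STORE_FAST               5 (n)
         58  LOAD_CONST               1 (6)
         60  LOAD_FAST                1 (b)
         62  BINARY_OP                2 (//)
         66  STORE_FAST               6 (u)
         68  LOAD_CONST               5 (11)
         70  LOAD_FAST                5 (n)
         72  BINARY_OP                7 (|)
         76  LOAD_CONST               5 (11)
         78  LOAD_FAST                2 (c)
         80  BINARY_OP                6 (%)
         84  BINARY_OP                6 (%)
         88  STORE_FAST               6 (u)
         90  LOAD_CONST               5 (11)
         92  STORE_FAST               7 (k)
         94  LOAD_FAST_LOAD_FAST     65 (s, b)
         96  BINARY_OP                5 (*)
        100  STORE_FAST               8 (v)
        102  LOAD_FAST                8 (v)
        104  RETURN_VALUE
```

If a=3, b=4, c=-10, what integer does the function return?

40

LOAD_FAST_LOAD_FAST a,c → push 3,-10. Stack: [3, -10]
BINARY_OP % → 3 % -10 = -7. Stack: [-7]
STORE_FAST r → r=-7. Stack: []
LOAD_CONST → push 6. Stack: [6]
LOAD_FAST a → push 3. Stack: [6, 3]
BINARY_OP + → 6 + 3 = 9. Stack: [9]
STORE_FAST r → r=9. Stack: []
LOAD_FAST r → push 9. Stack: [9]
LOAD_CONST → push 1. Stack: [9, 1]
BINARY_OP + → 9 + 1 = 10. Stack: [10]
LOAD_FAST b → push 4. Stack: [10, 4]
LOAD_CONST → push 4. Stack: [10, 4, 4]
BINARY_OP - → 4 - 4 = 0. Stack: [10, 0]
BINARY_OP ^ → 10 ^ 0 = 10. Stack: [10]
STORE_FAST s → s=10. Stack: []
LOAD_FAST a → push 3. Stack: [3]
LOAD_CONST → push 3. Stack: [3, 3]
BINARY_OP % → 3 % 3 = 0. Stack: [0]
LOAD_CONST → push 4. Stack: [0, 4]
BINARY_OP - → 0 - 4 = -4. Stack: [-4]
STORE_FAST n → n=-4. Stack: []
LOAD_CONST → push 6. Stack: [6]
LOAD_FAST b → push 4. Stack: [6, 4]
BINARY_OP // → 6 // 4 = 1. Stack: [1]
STORE_FAST u → u=1. Stack: []
LOAD_CONST → push 11. Stack: [11]
LOAD_FAST n → push -4. Stack: [11, -4]
BINARY_OP | → 11 | -4 = -1. Stack: [-1]
LOAD_CONST → push 11. Stack: [-1, 11]
LOAD_FAST c → push -10. Stack: [-1, 11, -10]
BINARY_OP % → 11 % -10 = -9. Stack: [-1, -9]
BINARY_OP % → -1 % -9 = -1. Stack: [-1]
STORE_FAST u → u=-1. Stack: []
LOAD_CONST → push 11. Stack: [11]
STORE_FAST k → k=11. Stack: []
LOAD_FAST_LOAD_FAST s,b → push 10,4. Stack: [10, 4]
BINARY_OP * → 10 * 4 = 40. Stack: [40]
STORE_FAST v → v=40. Stack: []
LOAD_FAST v → push 40. Stack: [40]
RETURN_VALUE → return 40.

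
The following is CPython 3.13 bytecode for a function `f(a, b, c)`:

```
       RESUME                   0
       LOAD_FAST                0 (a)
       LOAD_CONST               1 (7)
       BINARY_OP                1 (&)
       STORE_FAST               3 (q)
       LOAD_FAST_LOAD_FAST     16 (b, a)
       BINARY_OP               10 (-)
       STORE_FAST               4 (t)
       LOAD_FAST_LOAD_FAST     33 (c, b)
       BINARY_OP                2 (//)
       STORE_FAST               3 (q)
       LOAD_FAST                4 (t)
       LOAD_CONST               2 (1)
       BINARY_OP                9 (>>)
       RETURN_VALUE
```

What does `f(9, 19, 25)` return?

LOAD_FAST a → push 9. Stack: [9]
LOAD_CONST → push 7. Stack: [9, 7]
BINARY_OP & → 9 & 7 = 1. Stack: [1]
STORE_FAST q → q=1. Stack: []
LOAD_FAST_LOAD_FAST b,a → push 19,9. Stack: [19, 9]
BINARY_OP - → 19 - 9 = 10. Stack: [10]
STORE_FAST t → t=10. Stack: []
LOAD_FAST_LOAD_FAST c,b → push 25,19. Stack: [25, 19]
BINARY_OP // → 25 // 19 = 1. Stack: [1]
STORE_FAST q → q=1. Stack: []
LOAD_FAST t → push 10. Stack: [10]
LOAD_CONST → push 1. Stack: [10, 1]
BINARY_OP >> → 10 >> 1 = 5. Stack: [5]
RETURN_VALUE → return 5.

5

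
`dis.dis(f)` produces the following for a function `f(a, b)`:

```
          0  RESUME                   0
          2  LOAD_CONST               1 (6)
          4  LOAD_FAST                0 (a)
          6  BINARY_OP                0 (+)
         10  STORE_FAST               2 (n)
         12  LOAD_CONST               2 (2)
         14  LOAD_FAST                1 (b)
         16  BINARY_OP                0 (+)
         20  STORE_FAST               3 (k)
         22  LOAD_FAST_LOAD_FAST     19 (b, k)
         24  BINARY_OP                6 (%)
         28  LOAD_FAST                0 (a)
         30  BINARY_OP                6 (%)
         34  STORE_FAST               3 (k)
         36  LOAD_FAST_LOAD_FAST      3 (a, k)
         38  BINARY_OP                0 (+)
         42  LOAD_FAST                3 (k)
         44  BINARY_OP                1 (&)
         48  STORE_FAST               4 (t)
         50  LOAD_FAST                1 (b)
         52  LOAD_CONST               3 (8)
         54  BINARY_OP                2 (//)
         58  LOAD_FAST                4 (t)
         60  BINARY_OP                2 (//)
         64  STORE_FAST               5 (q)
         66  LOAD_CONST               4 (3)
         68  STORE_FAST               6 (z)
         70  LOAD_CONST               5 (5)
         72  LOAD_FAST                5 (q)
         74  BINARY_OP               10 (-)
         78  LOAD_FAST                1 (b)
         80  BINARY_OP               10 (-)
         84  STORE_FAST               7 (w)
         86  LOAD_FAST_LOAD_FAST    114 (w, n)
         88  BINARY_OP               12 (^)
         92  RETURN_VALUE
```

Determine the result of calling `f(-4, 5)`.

LOAD_CONST → push 6. Stack: [6]
LOAD_FAST a → push -4. Stack: [6, -4]
BINARY_OP + → 6 + -4 = 2. Stack: [2]
STORE_FAST n → n=2. Stack: []
LOAD_CONST → push 2. Stack: [2]
LOAD_FAST b → push 5. Stack: [2, 5]
BINARY_OP + → 2 + 5 = 7. Stack: [7]
STORE_FAST k → k=7. Stack: []
LOAD_FAST_LOAD_FAST b,k → push 5,7. Stack: [5, 7]
BINARY_OP % → 5 % 7 = 5. Stack: [5]
LOAD_FAST a → push -4. Stack: [5, -4]
BINARY_OP % → 5 % -4 = -3. Stack: [-3]
STORE_FAST k → k=-3. Stack: []
LOAD_FAST_LOAD_FAST a,k → push -4,-3. Stack: [-4, -3]
BINARY_OP + → -4 + -3 = -7. Stack: [-7]
LOAD_FAST k → push -3. Stack: [-7, -3]
BINARY_OP & → -7 & -3 = -7. Stack: [-7]
STORE_FAST t → t=-7. Stack: []
LOAD_FAST b → push 5. Stack: [5]
LOAD_CONST → push 8. Stack: [5, 8]
BINARY_OP // → 5 // 8 = 0. Stack: [0]
LOAD_FAST t → push -7. Stack: [0, -7]
BINARY_OP // → 0 // -7 = 0. Stack: [0]
STORE_FAST q → q=0. Stack: []
LOAD_CONST → push 3. Stack: [3]
STORE_FAST z → z=3. Stack: []
LOAD_CONST → push 5. Stack: [5]
LOAD_FAST q → push 0. Stack: [5, 0]
BINARY_OP - → 5 - 0 = 5. Stack: [5]
LOAD_FAST b → push 5. Stack: [5, 5]
BINARY_OP - → 5 - 5 = 0. Stack: [0]
STORE_FAST w → w=0. Stack: []
LOAD_FAST_LOAD_FAST w,n → push 0,2. Stack: [0, 2]
BINARY_OP ^ → 0 ^ 2 = 2. Stack: [2]
RETURN_VALUE → return 2.

2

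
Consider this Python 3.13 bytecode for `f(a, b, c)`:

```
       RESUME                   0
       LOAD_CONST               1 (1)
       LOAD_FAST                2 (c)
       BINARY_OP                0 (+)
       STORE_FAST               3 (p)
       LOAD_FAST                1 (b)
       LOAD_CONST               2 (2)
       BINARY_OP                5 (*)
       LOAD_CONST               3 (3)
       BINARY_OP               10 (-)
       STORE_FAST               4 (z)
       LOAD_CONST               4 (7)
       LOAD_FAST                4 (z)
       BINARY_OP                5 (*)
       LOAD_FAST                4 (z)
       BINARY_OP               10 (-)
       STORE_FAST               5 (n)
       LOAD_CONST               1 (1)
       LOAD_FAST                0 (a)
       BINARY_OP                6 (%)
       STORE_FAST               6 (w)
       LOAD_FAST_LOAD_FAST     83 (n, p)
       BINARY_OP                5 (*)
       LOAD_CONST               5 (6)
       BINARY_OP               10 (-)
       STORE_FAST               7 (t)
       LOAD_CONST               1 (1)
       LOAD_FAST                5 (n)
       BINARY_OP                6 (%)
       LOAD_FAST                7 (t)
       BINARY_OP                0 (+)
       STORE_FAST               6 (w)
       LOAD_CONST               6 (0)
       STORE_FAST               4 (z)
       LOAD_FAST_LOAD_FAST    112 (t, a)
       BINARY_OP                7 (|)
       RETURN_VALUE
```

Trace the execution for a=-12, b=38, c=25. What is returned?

LOAD_CONST → push 1. Stack: [1]
LOAD_FAST c → push 25. Stack: [1, 25]
BINARY_OP + → 1 + 25 = 26. Stack: [26]
STORE_FAST p → p=26. Stack: []
LOAD_FAST b → push 38. Stack: [38]
LOAD_CONST → push 2. Stack: [38, 2]
BINARY_OP * → 38 * 2 = 76. Stack: [76]
LOAD_CONST → push 3. Stack: [76, 3]
BINARY_OP - → 76 - 3 = 73. Stack: [73]
STORE_FAST z → z=73. Stack: []
LOAD_CONST → push 7. Stack: [7]
LOAD_FAST z → push 73. Stack: [7, 73]
BINARY_OP * → 7 * 73 = 511. Stack: [511]
LOAD_FAST z → push 73. Stack: [511, 73]
BINARY_OP - → 511 - 73 = 438. Stack: [438]
STORE_FAST n → n=438. Stack: []
LOAD_CONST → push 1. Stack: [1]
LOAD_FAST a → push -12. Stack: [1, -12]
BINARY_OP % → 1 % -12 = -11. Stack: [-11]
STORE_FAST w → w=-11. Stack: []
LOAD_FAST_LOAD_FAST n,p → push 438,26. Stack: [438, 26]
BINARY_OP * → 438 * 26 = 11388. Stack: [11388]
LOAD_CONST → push 6. Stack: [11388, 6]
BINARY_OP - → 11388 - 6 = 11382. Stack: [11382]
STORE_FAST t → t=11382. Stack: []
LOAD_CONST → push 1. Stack: [1]
LOAD_FAST n → push 438. Stack: [1, 438]
BINARY_OP % → 1 % 438 = 1. Stack: [1]
LOAD_FAST t → push 11382. Stack: [1, 11382]
BINARY_OP + → 1 + 11382 = 11383. Stack: [11383]
STORE_FAST w → w=11383. Stack: []
LOAD_CONST → push 0. Stack: [0]
STORE_FAST z → z=0. Stack: []
LOAD_FAST_LOAD_FAST t,a → push 11382,-12. Stack: [11382, -12]
BINARY_OP | → 11382 | -12 = -10. Stack: [-10]
RETURN_VALUE → return -10.

-10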